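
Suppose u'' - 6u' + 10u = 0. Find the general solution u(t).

Characteristic equation r² - 6r + 10 = 0 has discriminant (-6)² - 4·(10) = -4 < 0, so r = 3 ± i.
Hence u_h = C1*cos(t)*exp(3*t) + C2*exp(3*t)*sin(t).

u = C1*cos(t)*exp(3*t) + C2*exp(3*t)*sin(t)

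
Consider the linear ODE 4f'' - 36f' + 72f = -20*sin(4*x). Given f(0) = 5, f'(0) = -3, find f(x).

f = -239*exp(6*x)/39 - 9*cos(4*x)/65 - sin(4*x)/130 + 169*exp(3*x)/15

Divide through by 4: f'' - 9f' + 18f = -5*sin(4*x).
Characteristic equation r² - 9r + 18 = 0 factors as (r - 3)(r - 6) = 0, so r = 3, 6.
Hence f_h = C1*exp(3*x) + C2*exp(6*x).
Try f_p = A*cos(4*x) + B*sin(4*x). Substituting and equating the coefficients of cos(4x) and sin(4x) gives A = -9/65, B = -1/130, so f_p = -9*cos(4*x)/65 - sin(4*x)/130.
General solution: f = -9*cos(4*x)/65 - sin(4*x)/130 + C1*exp(3*x) + C2*exp(6*x).
Apply the initial conditions: f(0) = -9/65 + C1 + C2 = 5 and f'(0) = -2/65 + 3*C1 + 6*C2 = -3. Solving gives C1 = 169/15, C2 = -239/39.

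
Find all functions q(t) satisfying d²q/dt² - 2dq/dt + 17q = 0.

q = C1*cos(4*t)*exp(t) + C2*exp(t)*sin(4*t)

Characteristic equation r² - 2r + 17 = 0 has discriminant (-2)² - 4·(17) = -64 < 0, so r = 1 ± 4i.
Hence q_h = C1*cos(4*t)*exp(t) + C2*exp(t)*sin(4*t).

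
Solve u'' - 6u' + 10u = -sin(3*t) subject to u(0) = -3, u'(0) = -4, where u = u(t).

u = -18*cos(3*t)/325 - sin(3*t)/325 - 957*cos(t)*exp(3*t)/325 + 1574*exp(3*t)*sin(t)/325

Characteristic equation r² - 6r + 10 = 0 has discriminant (-6)² - 4·(10) = -4 < 0, so r = 3 ± i.
Hence u_h = C1*cos(t)*exp(3*t) + C2*exp(3*t)*sin(t).
Try u_p = A*cos(3*t) + B*sin(3*t). Substituting and equating the coefficients of cos(3t) and sin(3t) gives A = -18/325, B = -1/325, so u_p = -18*cos(3*t)/325 - sin(3*t)/325.
General solution: u = -18*cos(3*t)/325 - sin(3*t)/325 + C1*cos(t)*exp(3*t) + C2*exp(3*t)*sin(t).
Apply the initial conditions: u(0) = -18/325 + C1 = -3 and u'(0) = -3/325 + C2 + 3*C1 = -4. Solving gives C1 = -957/325, C2 = 1574/325.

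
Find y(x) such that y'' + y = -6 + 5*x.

y = -6 + 5*x + C1*cos(x) + C2*sin(x)

Characteristic equation r² + 1 = 0 has discriminant (0)² - 4·(1) = -4 < 0, so r = ± i.
Hence y_h = C1*cos(x) + C2*sin(x).
For the particular solution try y_p = A0 + A1*x. Substituting and matching coefficients of each power of x gives A0 = -6, A1 = 5, so y_p = -6 + 5*x.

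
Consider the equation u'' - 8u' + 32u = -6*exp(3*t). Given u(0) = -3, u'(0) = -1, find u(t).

u = -6*exp(3*t)/17 - 45*cos(4*t)*exp(4*t)/17 + 181*exp(4*t)*sin(4*t)/68

Characteristic equation r² - 8r + 32 = 0 has discriminant (-8)² - 4·(32) = -64 < 0, so r = 4 ± 4i.
Hence u_h = C1*cos(4*t)*exp(4*t) + C2*exp(4*t)*sin(4*t).
Try u_p = A*exp(3*t). Substituting into the equation and dividing by exp(3*t) gives A = -6/17, so u_p = -6*exp(3*t)/17.
General solution: u = -6*exp(3*t)/17 + C1*cos(4*t)*exp(4*t) + C2*exp(4*t)*sin(4*t).
Apply the initial conditions: u(0) = -6/17 + C1 = -3 and u'(0) = -18/17 + 4*C1 + 4*C2 = -1. Solving gives C1 = -45/17, C2 = 181/68.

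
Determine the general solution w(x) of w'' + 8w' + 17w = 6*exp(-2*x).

w = 6*exp(-2*x)/5 + C1*cos(x)*exp(-4*x) + C2*exp(-4*x)*sin(x)

Characteristic equation r² + 8r + 17 = 0 has discriminant (8)² - 4·(17) = -4 < 0, so r = -4 ± i.
Hence w_h = C1*cos(x)*exp(-4*x) + C2*exp(-4*x)*sin(x).
Try w_p = A*exp(-2*x). Substituting into the equation and dividing by exp(-2*x) gives A = 6/5, so w_p = 6*exp(-2*x)/5.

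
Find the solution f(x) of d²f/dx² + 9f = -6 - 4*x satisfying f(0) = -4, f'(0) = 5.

Characteristic equation r² + 9 = 0 has discriminant (0)² - 4·(9) = -36 < 0, so r = ± 3i.
Hence f_h = C1*cos(3*x) + C2*sin(3*x).
For the particular solution try f_p = A0 + A1*x. Substituting and matching coefficients of each power of x gives A0 = -2/3, A1 = -4/9, so f_p = -2/3 - 4*x/9.
General solution: f = -2/3 - 4*x/9 + C1*cos(3*x) + C2*sin(3*x).
Apply the initial conditions: f(0) = -2/3 + C1 = -4 and f'(0) = -4/9 + 3*C2 = 5. Solving gives C1 = -10/3, C2 = 49/27.

f = -2/3 - 10*cos(3*x)/3 - 4*x/9 + 49*sin(3*x)/27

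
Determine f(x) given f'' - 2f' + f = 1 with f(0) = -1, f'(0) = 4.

Characteristic equation r² - 2r + 1 = 0 has discriminant (-2)² - 4·(1) = 0, so r = 1 is a repeated root.
Hence f_h = (C1 + C2*x)*exp(x).
For the particular solution try f_p = A0. Substituting and matching coefficients of each power of x gives A0 = 1, so f_p = 1.
General solution: f = 1 + C1*exp(x) + C2*x*exp(x).
Apply the initial conditions: f(0) = 1 + C1 = -1 and f'(0) = C1 + C2 = 4. Solving gives C1 = -2, C2 = 6.

f = 1 - 2*exp(x) + 6*x*exp(x)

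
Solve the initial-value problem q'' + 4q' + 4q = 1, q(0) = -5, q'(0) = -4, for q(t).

Characteristic equation r² + 4r + 4 = 0 has discriminant (4)² - 4·(4) = 0, so r = -2 is a repeated root.
Hence q_h = (C1 + C2*t)*exp(-2*t).
For the particular solution try q_p = A0. Substituting and matching coefficients of each power of t gives A0 = 1/4, so q_p = 1/4.
General solution: q = 1/4 + C1*exp(-2*t) + C2*t*exp(-2*t).
Apply the initial conditions: q(0) = 1/4 + C1 = -5 and q'(0) = C2 - 2*C1 = -4. Solving gives C1 = -21/4, C2 = -29/2.

q = 1/4 - 21*exp(-2*t)/4 - 29*t*exp(-2*t)/2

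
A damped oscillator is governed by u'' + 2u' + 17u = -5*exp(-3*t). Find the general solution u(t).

Characteristic equation r² + 2r + 17 = 0 has discriminant (2)² - 4·(17) = -64 < 0, so r = -1 ± 4i.
Hence u_h = C1*cos(4*t)*exp(-t) + C2*exp(-t)*sin(4*t).
Try u_p = A*exp(-3*t). Substituting into the equation and dividing by exp(-3*t) gives A = -1/4, so u_p = -exp(-3*t)/4.

u = -exp(-3*t)/4 + C1*cos(4*t)*exp(-t) + C2*exp(-t)*sin(4*t)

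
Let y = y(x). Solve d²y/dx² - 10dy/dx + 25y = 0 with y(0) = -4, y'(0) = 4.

y = -4*exp(5*x) + 24*x*exp(5*x)

Characteristic equation r² - 10r + 25 = 0 has discriminant (-10)² - 4·(25) = 0, so r = 5 is a repeated root.
Hence y_h = (C1 + C2*x)*exp(5*x).
Apply the initial conditions: y(0) = C1 = -4 and y'(0) = C2 + 5*C1 = 4. Solving gives C1 = -4, C2 = 24.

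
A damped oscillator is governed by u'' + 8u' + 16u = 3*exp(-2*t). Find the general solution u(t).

Characteristic equation r² + 8r + 16 = 0 has discriminant (8)² - 4·(16) = 0, so r = -4 is a repeated root.
Hence u_h = (C1 + C2*t)*exp(-4*t).
Try u_p = A*exp(-2*t). Substituting into the equation and dividing by exp(-2*t) gives A = 3/4, so u_p = 3*exp(-2*t)/4.

u = 3*exp(-2*t)/4 + C1*exp(-4*t) + C2*t*exp(-4*t)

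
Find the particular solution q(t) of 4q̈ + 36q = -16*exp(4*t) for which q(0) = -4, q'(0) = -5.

q = -109*sin(3*t)/75 - 96*cos(3*t)/25 - 4*exp(4*t)/25

Divide through by 4: q'' + 9q = -4*exp(4*t).
Characteristic equation r² + 9 = 0 has discriminant (0)² - 4·(9) = -36 < 0, so r = ± 3i.
Hence q_h = C1*cos(3*t) + C2*sin(3*t).
Try q_p = A*exp(4*t). Substituting into the equation and dividing by exp(4*t) gives A = -4/25, so q_p = -4*exp(4*t)/25.
General solution: q = -4*exp(4*t)/25 + C1*cos(3*t) + C2*sin(3*t).
Apply the initial conditions: q(0) = -4/25 + C1 = -4 and q'(0) = -16/25 + 3*C2 = -5. Solving gives C1 = -96/25, C2 = -109/75.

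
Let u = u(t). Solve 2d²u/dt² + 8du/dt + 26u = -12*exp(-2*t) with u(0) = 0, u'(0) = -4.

u = -2*exp(-2*t)/3 - 4*exp(-2*t)*sin(3*t)/3 + 2*cos(3*t)*exp(-2*t)/3

Divide through by 2: u'' + 4u' + 13u = -6*exp(-2*t).
Characteristic equation r² + 4r + 13 = 0 has discriminant (4)² - 4·(13) = -36 < 0, so r = -2 ± 3i.
Hence u_h = C1*cos(3*t)*exp(-2*t) + C2*exp(-2*t)*sin(3*t).
Try u_p = A*exp(-2*t). Substituting into the equation and dividing by exp(-2*t) gives A = -2/3, so u_p = -2*exp(-2*t)/3.
General solution: u = -2*exp(-2*t)/3 + C1*cos(3*t)*exp(-2*t) + C2*exp(-2*t)*sin(3*t).
Apply the initial conditions: u(0) = -2/3 + C1 = 0 and u'(0) = 4/3 - 2*C1 + 3*C2 = -4. Solving gives C1 = 2/3, C2 = -4/3.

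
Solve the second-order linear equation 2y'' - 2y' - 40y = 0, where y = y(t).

y = C1*exp(-4*t) + C2*exp(5*t)

Divide through by 2: y'' - y' - 20y = 0.
Characteristic equation r² - r - 20 = 0 factors as (r + 4)(r - 5) = 0, so r = -4, 5.
Hence y_h = C1*exp(-4*t) + C2*exp(5*t).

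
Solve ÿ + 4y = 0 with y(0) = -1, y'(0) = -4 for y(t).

Characteristic equation r² + 4 = 0 has discriminant (0)² - 4·(4) = -16 < 0, so r = ± 2i.
Hence y_h = C1*cos(2*t) + C2*sin(2*t).
Apply the initial conditions: y(0) = C1 = -1 and y'(0) = 2*C2 = -4. Solving gives C1 = -1, C2 = -2.

y = -cos(2*t) - 2*sin(2*t)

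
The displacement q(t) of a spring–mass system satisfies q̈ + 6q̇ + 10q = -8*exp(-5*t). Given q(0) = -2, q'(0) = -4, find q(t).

Characteristic equation r² + 6r + 10 = 0 has discriminant (6)² - 4·(10) = -4 < 0, so r = -3 ± i.
Hence q_h = C1*cos(t)*exp(-3*t) + C2*exp(-3*t)*sin(t).
Try q_p = A*exp(-5*t). Substituting into the equation and dividing by exp(-5*t) gives A = -8/5, so q_p = -8*exp(-5*t)/5.
General solution: q = -8*exp(-5*t)/5 + C1*cos(t)*exp(-3*t) + C2*exp(-3*t)*sin(t).
Apply the initial conditions: q(0) = -8/5 + C1 = -2 and q'(0) = 8 + C2 - 3*C1 = -4. Solving gives C1 = -2/5, C2 = -66/5.

q = -8*exp(-5*t)/5 - 66*exp(-3*t)*sin(t)/5 - 2*cos(t)*exp(-3*t)/5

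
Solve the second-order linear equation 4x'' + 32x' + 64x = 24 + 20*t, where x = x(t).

Divide through by 4: x'' + 8x' + 16x = 6 + 5*t.
Characteristic equation r² + 8r + 16 = 0 has discriminant (8)² - 4·(16) = 0, so r = -4 is a repeated root.
Hence x_h = (C1 + C2*t)*exp(-4*t).
For the particular solution try x_p = A0 + A1*t. Substituting and matching coefficients of each power of t gives A0 = 7/32, A1 = 5/16, so x_p = 7/32 + 5*t/16.

x = 7/32 + 5*t/16 + C1*exp(-4*t) + C2*t*exp(-4*t)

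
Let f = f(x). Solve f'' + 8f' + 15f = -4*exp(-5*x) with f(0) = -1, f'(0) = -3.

Characteristic equation r² + 8r + 15 = 0 factors as (r + 5)(r + 3) = 0, so r = -5, -3.
Hence f_h = C1*exp(-5*x) + C2*exp(-3*x).
Since exp(-5*x) solves the homogeneous equation (r = -5 is a root of multiplicity 1), multiply the trial by x. Try f_p = A*x*exp(-5*x). Substituting into the equation and dividing by exp(-5*x) gives A = 2, so f_p = 2*x*exp(-5*x).
General solution: f = C1*exp(-5*x) + C2*exp(-3*x) + 2*x*exp(-5*x).
Apply the initial conditions: f(0) = C1 + C2 = -1 and f'(0) = 2 - 5*C1 - 3*C2 = -3. Solving gives C1 = 4, C2 = -5.

f = -5*exp(-3*x) + 4*exp(-5*x) + 2*x*exp(-5*x)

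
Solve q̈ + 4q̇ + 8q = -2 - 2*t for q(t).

Characteristic equation r² + 4r + 8 = 0 has discriminant (4)² - 4·(8) = -16 < 0, so r = -2 ± 2i.
Hence q_h = C1*cos(2*t)*exp(-2*t) + C2*exp(-2*t)*sin(2*t).
For the particular solution try q_p = A0 + A1*t. Substituting and matching coefficients of each power of t gives A0 = -1/8, A1 = -1/4, so q_p = -1/8 - t/4.

q = -1/8 - t/4 + C1*cos(2*t)*exp(-2*t) + C2*exp(-2*t)*sin(2*t)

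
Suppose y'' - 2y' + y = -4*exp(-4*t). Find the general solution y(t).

Characteristic equation r² - 2r + 1 = 0 has discriminant (-2)² - 4·(1) = 0, so r = 1 is a repeated root.
Hence y_h = (C1 + C2*t)*exp(t).
Try y_p = A*exp(-4*t). Substituting into the equation and dividing by exp(-4*t) gives A = -4/25, so y_p = -4*exp(-4*t)/25.

y = -4*exp(-4*t)/25 + C1*exp(t) + C2*t*exp(t)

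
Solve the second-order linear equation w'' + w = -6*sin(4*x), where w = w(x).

Characteristic equation r² + 1 = 0 has discriminant (0)² - 4·(1) = -4 < 0, so r = ± i.
Hence w_h = C1*cos(x) + C2*sin(x).
Try w_p = A*cos(4*x) + B*sin(4*x). Substituting and equating the coefficients of cos(4x) and sin(4x) gives A = 0, B = 2/5, so w_p = 2*sin(4*x)/5.

w = 2*sin(4*x)/5 + C1*cos(x) + C2*sin(x)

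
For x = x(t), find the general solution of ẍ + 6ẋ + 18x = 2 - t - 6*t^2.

Characteristic equation r² + 6r + 18 = 0 has discriminant (6)² - 4·(18) = -36 < 0, so r = -3 ± 3i.
Hence x_h = C1*cos(3*t)*exp(-3*t) + C2*exp(-3*t)*sin(3*t).
For the particular solution try x_p = A0 + A1*t + A2*t^2. Substituting and matching coefficients of each power of t gives A0 = 5/54, A1 = 1/6, A2 = -1/3, so x_p = 5/54 - t^2/3 + t/6.

x = 5/54 - t**2/3 + t/6 + C1*cos(3*t)*exp(-3*t) + C2*exp(-3*t)*sin(3*t)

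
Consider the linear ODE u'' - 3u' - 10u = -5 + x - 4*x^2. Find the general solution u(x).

Characteristic equation r² - 3r - 10 = 0 factors as (r + 2)(r - 5) = 0, so r = -2, 5.
Hence u_h = C1*exp(-2*x) + C2*exp(5*x).
For the particular solution try u_p = A0 + A1*x + A2*x^2. Substituting and matching coefficients of each power of x gives A0 = 341/500, A1 = -17/50, A2 = 2/5, so u_p = 341/500 - 17*x/50 + 2*x^2/5.

u = 341/500 - 17*x/50 + 2*x**2/5 + C1*exp(-2*x) + C2*exp(5*x)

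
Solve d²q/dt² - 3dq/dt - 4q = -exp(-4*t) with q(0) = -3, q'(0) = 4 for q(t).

q = -47*exp(-t)/15 - exp(-4*t)/24 + 7*exp(4*t)/40

Characteristic equation r² - 3r - 4 = 0 factors as (r - 4)(r + 1) = 0, so r = 4, -1.
Hence q_h = C1*exp(4*t) + C2*exp(-t).
Try q_p = A*exp(-4*t). Substituting into the equation and dividing by exp(-4*t) gives A = -1/24, so q_p = -exp(-4*t)/24.
General solution: q = -exp(-4*t)/24 + C1*exp(4*t) + C2*exp(-t).
Apply the initial conditions: q(0) = -1/24 + C1 + C2 = -3 and q'(0) = 1/6 - C2 + 4*C1 = 4. Solving gives C1 = 7/40, C2 = -47/15.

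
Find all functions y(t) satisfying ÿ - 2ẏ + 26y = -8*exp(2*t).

Characteristic equation r² - 2r + 26 = 0 has discriminant (-2)² - 4·(26) = -100 < 0, so r = 1 ± 5i.
Hence y_h = C1*cos(5*t)*exp(t) + C2*exp(t)*sin(5*t).
Try y_p = A*exp(2*t). Substituting into the equation and dividing by exp(2*t) gives A = -4/13, so y_p = -4*exp(2*t)/13.

y = -4*exp(2*t)/13 + C1*cos(5*t)*exp(t) + C2*exp(t)*sin(5*t)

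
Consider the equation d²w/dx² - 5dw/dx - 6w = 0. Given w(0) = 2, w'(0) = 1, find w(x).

w = 3*exp(6*x)/7 + 11*exp(-x)/7

Characteristic equation r² - 5r - 6 = 0 factors as (r - 6)(r + 1) = 0, so r = 6, -1.
Hence w_h = C1*exp(6*x) + C2*exp(-x).
Apply the initial conditions: w(0) = C1 + C2 = 2 and w'(0) = -C2 + 6*C1 = 1. Solving gives C1 = 3/7, C2 = 11/7.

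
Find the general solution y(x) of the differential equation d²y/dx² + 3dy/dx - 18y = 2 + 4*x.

y = -4/27 - 2*x/9 + C1*exp(-6*x) + C2*exp(3*x)

Characteristic equation r² + 3r - 18 = 0 factors as (r + 6)(r - 3) = 0, so r = -6, 3.
Hence y_h = C1*exp(-6*x) + C2*exp(3*x).
For the particular solution try y_p = A0 + A1*x. Substituting and matching coefficients of each power of x gives A0 = -4/27, A1 = -2/9, so y_p = -4/27 - 2*x/9.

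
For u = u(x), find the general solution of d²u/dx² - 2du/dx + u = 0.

Characteristic equation r² - 2r + 1 = 0 has discriminant (-2)² - 4·(1) = 0, so r = 1 is a repeated root.
Hence u_h = (C1 + C2*x)*exp(x).

u = C1*exp(x) + C2*x*exp(x)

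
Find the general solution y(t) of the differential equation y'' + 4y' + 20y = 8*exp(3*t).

Characteristic equation r² + 4r + 20 = 0 has discriminant (4)² - 4·(20) = -64 < 0, so r = -2 ± 4i.
Hence y_h = C1*cos(4*t)*exp(-2*t) + C2*exp(-2*t)*sin(4*t).
Try y_p = A*exp(3*t). Substituting into the equation and dividing by exp(3*t) gives A = 8/41, so y_p = 8*exp(3*t)/41.

y = 8*exp(3*t)/41 + C1*cos(4*t)*exp(-2*t) + C2*exp(-2*t)*sin(4*t)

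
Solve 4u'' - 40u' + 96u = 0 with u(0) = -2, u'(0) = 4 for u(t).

Divide through by 4: u'' - 10u' + 24u = 0.
Characteristic equation r² - 10r + 24 = 0 factors as (r - 4)(r - 6) = 0, so r = 4, 6.
Hence u_h = C1*exp(4*t) + C2*exp(6*t).
Apply the initial conditions: u(0) = C1 + C2 = -2 and u'(0) = 4*C1 + 6*C2 = 4. Solving gives C1 = -8, C2 = 6.

u = -8*exp(4*t) + 6*exp(6*t)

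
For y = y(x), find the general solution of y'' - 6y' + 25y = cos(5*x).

y = -sin(5*x)/30 + C1*cos(4*x)*exp(3*x) + C2*exp(3*x)*sin(4*x)

Characteristic equation r² - 6r + 25 = 0 has discriminant (-6)² - 4·(25) = -64 < 0, so r = 3 ± 4i.
Hence y_h = C1*cos(4*x)*exp(3*x) + C2*exp(3*x)*sin(4*x).
Try y_p = A*cos(5*x) + B*sin(5*x). Substituting and equating the coefficients of cos(5x) and sin(5x) gives A = 0, B = -1/30, so y_p = -sin(5*x)/30.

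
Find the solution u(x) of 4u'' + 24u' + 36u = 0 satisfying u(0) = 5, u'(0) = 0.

Divide through by 4: u'' + 6u' + 9u = 0.
Characteristic equation r² + 6r + 9 = 0 has discriminant (6)² - 4·(9) = 0, so r = -3 is a repeated root.
Hence u_h = (C1 + C2*x)*exp(-3*x).
Apply the initial conditions: u(0) = C1 = 5 and u'(0) = C2 - 3*C1 = 0. Solving gives C1 = 5, C2 = 15.

u = 5*exp(-3*x) + 15*x*exp(-3*x)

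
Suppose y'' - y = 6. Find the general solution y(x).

Characteristic equation r² - 1 = 0 factors as (r - 1)(r + 1) = 0, so r = 1, -1.
Hence y_h = C1*exp(x) + C2*exp(-x).
For the particular solution try y_p = A0. Substituting and matching coefficients of each power of x gives A0 = -6, so y_p = -6.

y = -6 + C1*exp(x) + C2*exp(-x)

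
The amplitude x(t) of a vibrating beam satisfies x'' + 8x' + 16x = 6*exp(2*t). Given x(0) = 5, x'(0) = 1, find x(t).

Characteristic equation r² + 8r + 16 = 0 has discriminant (8)² - 4·(16) = 0, so r = -4 is a repeated root.
Hence x_h = (C1 + C2*t)*exp(-4*t).
Try x_p = A*exp(2*t). Substituting into the equation and dividing by exp(2*t) gives A = 1/6, so x_p = exp(2*t)/6.
General solution: x = exp(2*t)/6 + C1*exp(-4*t) + C2*t*exp(-4*t).
Apply the initial conditions: x(0) = 1/6 + C1 = 5 and x'(0) = 1/3 + C2 - 4*C1 = 1. Solving gives C1 = 29/6, C2 = 20.

x = exp(2*t)/6 + 29*exp(-4*t)/6 + 20*t*exp(-4*t)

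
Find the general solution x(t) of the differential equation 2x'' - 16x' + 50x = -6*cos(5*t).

Divide through by 2: x'' - 8x' + 25x = -3*cos(5*t).
Characteristic equation r² - 8r + 25 = 0 has discriminant (-8)² - 4·(25) = -36 < 0, so r = 4 ± 3i.
Hence x_h = C1*cos(3*t)*exp(4*t) + C2*exp(4*t)*sin(3*t).
Try x_p = A*cos(5*t) + B*sin(5*t). Substituting and equating the coefficients of cos(5t) and sin(5t) gives A = 0, B = 3/40, so x_p = 3*sin(5*t)/40.

x = 3*sin(5*t)/40 + C1*cos(3*t)*exp(4*t) + C2*exp(4*t)*sin(3*t)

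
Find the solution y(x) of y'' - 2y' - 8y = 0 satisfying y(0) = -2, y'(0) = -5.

Characteristic equation r² - 2r - 8 = 0 factors as (r - 4)(r + 2) = 0, so r = 4, -2.
Hence y_h = C1*exp(4*x) + C2*exp(-2*x).
Apply the initial conditions: y(0) = C1 + C2 = -2 and y'(0) = -2*C2 + 4*C1 = -5. Solving gives C1 = -3/2, C2 = -1/2.

y = -3*exp(4*x)/2 - exp(-2*x)/2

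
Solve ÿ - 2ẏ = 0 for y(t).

Characteristic equation r² - 2r = 0 factors as (r - 2)r = 0, so r = 2, 0.
Hence y_h = C1*exp(2*t) + C2.

y = C2 + C1*exp(2*t)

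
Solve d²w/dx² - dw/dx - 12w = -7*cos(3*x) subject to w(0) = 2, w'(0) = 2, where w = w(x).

w = 7*sin(3*x)/150 + 29*exp(-3*x)/42 + 49*cos(3*x)/150 + 172*exp(4*x)/175

Characteristic equation r² - r - 12 = 0 factors as (r + 3)(r - 4) = 0, so r = -3, 4.
Hence w_h = C1*exp(-3*x) + C2*exp(4*x).
Try w_p = A*cos(3*x) + B*sin(3*x). Substituting and equating the coefficients of cos(3x) and sin(3x) gives A = 49/150, B = 7/150, so w_p = 7*sin(3*x)/150 + 49*cos(3*x)/150.
General solution: w = 7*sin(3*x)/150 + 49*cos(3*x)/150 + C1*exp(-3*x) + C2*exp(4*x).
Apply the initial conditions: w(0) = 49/150 + C1 + C2 = 2 and w'(0) = 7/50 - 3*C1 + 4*C2 = 2. Solving gives C1 = 29/42, C2 = 172/175.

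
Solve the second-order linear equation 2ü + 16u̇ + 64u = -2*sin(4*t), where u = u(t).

u = -sin(4*t)/80 + cos(4*t)/40 + C1*cos(4*t)*exp(-4*t) + C2*exp(-4*t)*sin(4*t)

Divide through by 2: u'' + 8u' + 32u = -sin(4*t).
Characteristic equation r² + 8r + 32 = 0 has discriminant (8)² - 4·(32) = -64 < 0, so r = -4 ± 4i.
Hence u_h = C1*cos(4*t)*exp(-4*t) + C2*exp(-4*t)*sin(4*t).
Try u_p = A*cos(4*t) + B*sin(4*t). Substituting and equating the coefficients of cos(4t) and sin(4t) gives A = 1/40, B = -1/80, so u_p = -sin(4*t)/80 + cos(4*t)/40.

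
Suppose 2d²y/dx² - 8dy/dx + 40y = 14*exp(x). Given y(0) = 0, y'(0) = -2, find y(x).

y = 7*exp(x)/17 - 27*exp(2*x)*sin(4*x)/68 - 7*cos(4*x)*exp(2*x)/17

Divide through by 2: y'' - 4y' + 20y = 7*exp(x).
Characteristic equation r² - 4r + 20 = 0 has discriminant (-4)² - 4·(20) = -64 < 0, so r = 2 ± 4i.
Hence y_h = C1*cos(4*x)*exp(2*x) + C2*exp(2*x)*sin(4*x).
Try y_p = A*exp(x). Substituting into the equation and dividing by exp(x) gives A = 7/17, so y_p = 7*exp(x)/17.
General solution: y = 7*exp(x)/17 + C1*cos(4*x)*exp(2*x) + C2*exp(2*x)*sin(4*x).
Apply the initial conditions: y(0) = 7/17 + C1 = 0 and y'(0) = 7/17 + 2*C1 + 4*C2 = -2. Solving gives C1 = -7/17, C2 = -27/68.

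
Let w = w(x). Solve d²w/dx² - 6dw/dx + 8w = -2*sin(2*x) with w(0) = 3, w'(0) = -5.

Characteristic equation r² - 6r + 8 = 0 factors as (r - 4)(r - 2) = 0, so r = 4, 2.
Hence w_h = C1*exp(4*x) + C2*exp(2*x).
Try w_p = A*cos(2*x) + B*sin(2*x). Substituting and equating the coefficients of cos(2x) and sin(2x) gives A = -3/20, B = -1/20, so w_p = -3*cos(2*x)/20 - sin(2*x)/20.
General solution: w = -3*cos(2*x)/20 - sin(2*x)/20 + C1*exp(4*x) + C2*exp(2*x).
Apply the initial conditions: w(0) = -3/20 + C1 + C2 = 3 and w'(0) = -1/10 + 2*C2 + 4*C1 = -5. Solving gives C1 = -28/5, C2 = 35/4.

w = -28*exp(4*x)/5 - 3*cos(2*x)/20 - sin(2*x)/20 + 35*exp(2*x)/4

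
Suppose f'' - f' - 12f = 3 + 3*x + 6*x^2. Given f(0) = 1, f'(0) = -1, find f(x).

f = -23/72 - x**2/2 - x/6 + 25*exp(4*x)/56 + 55*exp(-3*x)/63

Characteristic equation r² - r - 12 = 0 factors as (r + 3)(r - 4) = 0, so r = -3, 4.
Hence f_h = C1*exp(-3*x) + C2*exp(4*x).
For the particular solution try f_p = A0 + A1*x + A2*x^2. Substituting and matching coefficients of each power of x gives A0 = -23/72, A1 = -1/6, A2 = -1/2, so f_p = -23/72 - x^2/2 - x/6.
General solution: f = -23/72 - x^2/2 - x/6 + C1*exp(-3*x) + C2*exp(4*x).
Apply the initial conditions: f(0) = -23/72 + C1 + C2 = 1 and f'(0) = -1/6 - 3*C1 + 4*C2 = -1. Solving gives C1 = 55/63, C2 = 25/56.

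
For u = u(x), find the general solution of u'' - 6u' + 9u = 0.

u = C1*exp(3*x) + C2*x*exp(3*x)

Characteristic equation r² - 6r + 9 = 0 has discriminant (-6)² - 4·(9) = 0, so r = 3 is a repeated root.
Hence u_h = (C1 + C2*x)*exp(3*x).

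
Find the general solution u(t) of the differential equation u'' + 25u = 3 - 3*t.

Characteristic equation r² + 25 = 0 has discriminant (0)² - 4·(25) = -100 < 0, so r = ± 5i.
Hence u_h = C1*cos(5*t) + C2*sin(5*t).
For the particular solution try u_p = A0 + A1*t. Substituting and matching coefficients of each power of t gives A0 = 3/25, A1 = -3/25, so u_p = 3/25 - 3*t/25.

u = 3/25 - 3*t/25 + C1*cos(5*t) + C2*sin(5*t)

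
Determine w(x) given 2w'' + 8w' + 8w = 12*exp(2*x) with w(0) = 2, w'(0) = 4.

Divide through by 2: w'' + 4w' + 4w = 6*exp(2*x).
Characteristic equation r² + 4r + 4 = 0 has discriminant (4)² - 4·(4) = 0, so r = -2 is a repeated root.
Hence w_h = (C1 + C2*x)*exp(-2*x).
Try w_p = A*exp(2*x). Substituting into the equation and dividing by exp(2*x) gives A = 3/8, so w_p = 3*exp(2*x)/8.
General solution: w = 3*exp(2*x)/8 + C1*exp(-2*x) + C2*x*exp(-2*x).
Apply the initial conditions: w(0) = 3/8 + C1 = 2 and w'(0) = 3/4 + C2 - 2*C1 = 4. Solving gives C1 = 13/8, C2 = 13/2.

w = 3*exp(2*x)/8 + 13*exp(-2*x)/8 + 13*x*exp(-2*x)/2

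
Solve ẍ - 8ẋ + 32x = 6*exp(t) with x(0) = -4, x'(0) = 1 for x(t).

Characteristic equation r² - 8r + 32 = 0 has discriminant (-8)² - 4·(32) = -64 < 0, so r = 4 ± 4i.
Hence x_h = C1*cos(4*t)*exp(4*t) + C2*exp(4*t)*sin(4*t).
Try x_p = A*exp(t). Substituting into the equation and dividing by exp(t) gives A = 6/25, so x_p = 6*exp(t)/25.
General solution: x = 6*exp(t)/25 + C1*cos(4*t)*exp(4*t) + C2*exp(4*t)*sin(4*t).
Apply the initial conditions: x(0) = 6/25 + C1 = -4 and x'(0) = 6/25 + 4*C1 + 4*C2 = 1. Solving gives C1 = -106/25, C2 = 443/100.

x = 6*exp(t)/25 - 106*cos(4*t)*exp(4*t)/25 + 443*exp(4*t)*sin(4*t)/100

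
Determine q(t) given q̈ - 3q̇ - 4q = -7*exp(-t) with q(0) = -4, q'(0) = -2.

Characteristic equation r² - 3r - 4 = 0 factors as (r - 4)(r + 1) = 0, so r = 4, -1.
Hence q_h = C1*exp(4*t) + C2*exp(-t).
Since exp(-t) solves the homogeneous equation (r = -1 is a root of multiplicity 1), multiply the trial by t. Try q_p = A*t*exp(-t). Substituting into the equation and dividing by exp(-t) gives A = 7/5, so q_p = 7*t*exp(-t)/5.
General solution: q = C1*exp(4*t) + C2*exp(-t) + 7*t*exp(-t)/5.
Apply the initial conditions: q(0) = C1 + C2 = -4 and q'(0) = 7/5 - C2 + 4*C1 = -2. Solving gives C1 = -37/25, C2 = -63/25.

q = -63*exp(-t)/25 - 37*exp(4*t)/25 + 7*t*exp(-t)/5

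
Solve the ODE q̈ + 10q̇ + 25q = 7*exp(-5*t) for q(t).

q = C1*exp(-5*t) + 7*t**2*exp(-5*t)/2 + C2*t*exp(-5*t)

Characteristic equation r² + 10r + 25 = 0 has discriminant (10)² - 4·(25) = 0, so r = -5 is a repeated root.
Hence q_h = (C1 + C2*t)*exp(-5*t).
Since exp(-5*t) solves the homogeneous equation (r = -5 is a root of multiplicity 2), multiply the trial by t^2. Try q_p = A*t^2*exp(-5*t). Substituting into the equation and dividing by exp(-5*t) gives A = 7/2, so q_p = 7*t^2*exp(-5*t)/2.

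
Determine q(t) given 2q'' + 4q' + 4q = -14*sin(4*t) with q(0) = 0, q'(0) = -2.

Divide through by 2: q'' + 2q' + 2q = -7*sin(4*t).
Characteristic equation r² + 2r + 2 = 0 has discriminant (2)² - 4·(2) = -4 < 0, so r = -1 ± i.
Hence q_h = C1*cos(t)*exp(-t) + C2*exp(-t)*sin(t).
Try q_p = A*cos(4*t) + B*sin(4*t). Substituting and equating the coefficients of cos(4t) and sin(4t) gives A = 14/65, B = 49/130, so q_p = 14*cos(4*t)/65 + 49*sin(4*t)/130.
General solution: q = 14*cos(4*t)/65 + 49*sin(4*t)/130 + C1*cos(t)*exp(-t) + C2*exp(-t)*sin(t).
Apply the initial conditions: q(0) = 14/65 + C1 = 0 and q'(0) = 98/65 + C2 - C1 = -2. Solving gives C1 = -14/65, C2 = -242/65.

q = 14*cos(4*t)/65 + 49*sin(4*t)/130 - 242*exp(-t)*sin(t)/65 - 14*cos(t)*exp(-t)/65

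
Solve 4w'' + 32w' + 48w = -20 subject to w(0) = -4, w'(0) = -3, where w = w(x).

w = -5/12 - 49*exp(-2*x)/8 + 61*exp(-6*x)/24

Divide through by 4: w'' + 8w' + 12w = -5.
Characteristic equation r² + 8r + 12 = 0 factors as (r + 6)(r + 2) = 0, so r = -6, -2.
Hence w_h = C1*exp(-6*x) + C2*exp(-2*x).
For the particular solution try w_p = A0. Substituting and matching coefficients of each power of x gives A0 = -5/12, so w_p = -5/12.
General solution: w = -5/12 + C1*exp(-6*x) + C2*exp(-2*x).
Apply the initial conditions: w(0) = -5/12 + C1 + C2 = -4 and w'(0) = -6*C1 - 2*C2 = -3. Solving gives C1 = 61/24, C2 = -49/8.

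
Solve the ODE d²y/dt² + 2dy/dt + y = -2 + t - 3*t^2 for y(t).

Characteristic equation r² + 2r + 1 = 0 has discriminant (2)² - 4·(1) = 0, so r = -1 is a repeated root.
Hence y_h = (C1 + C2*t)*exp(-t).
For the particular solution try y_p = A0 + A1*t + A2*t^2. Substituting and matching coefficients of each power of t gives A0 = -22, A1 = 13, A2 = -3, so y_p = -22 - 3*t^2 + 13*t.

y = -22 - 3*t**2 + 13*t + C1*exp(-t) + C2*t*exp(-t)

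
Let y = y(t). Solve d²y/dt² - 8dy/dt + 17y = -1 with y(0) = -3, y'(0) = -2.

Characteristic equation r² - 8r + 17 = 0 has discriminant (-8)² - 4·(17) = -4 < 0, so r = 4 ± i.
Hence y_h = C1*cos(t)*exp(4*t) + C2*exp(4*t)*sin(t).
For the particular solution try y_p = A0. Substituting and matching coefficients of each power of t gives A0 = -1/17, so y_p = -1/17.
General solution: y = -1/17 + C1*cos(t)*exp(4*t) + C2*exp(4*t)*sin(t).
Apply the initial conditions: y(0) = -1/17 + C1 = -3 and y'(0) = C2 + 4*C1 = -2. Solving gives C1 = -50/17, C2 = 166/17.

y = -1/17 - 50*cos(t)*exp(4*t)/17 + 166*exp(4*t)*sin(t)/17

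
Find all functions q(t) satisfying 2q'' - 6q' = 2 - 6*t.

q = C2 + t**2/2 + C1*exp(3*t)

Divide through by 2: q'' - 3q' = 1 - 3*t.
Characteristic equation r² - 3r = 0 factors as (r - 3)r = 0, so r = 3, 0.
Hence q_h = C1*exp(3*t) + C2.
Since 0 is a characteristic root (multiplicity 1), multiply the polynomial trial by t: try q_p = t*(A0 + A1*t). Substituting and matching coefficients of each power of t gives A0 = 0, A1 = 1/2, so q_p = t^2/2.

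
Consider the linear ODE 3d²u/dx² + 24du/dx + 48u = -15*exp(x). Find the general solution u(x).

u = -exp(x)/5 + C1*exp(-4*x) + C2*x*exp(-4*x)

Divide through by 3: u'' + 8u' + 16u = -5*exp(x).
Characteristic equation r² + 8r + 16 = 0 has discriminant (8)² - 4·(16) = 0, so r = -4 is a repeated root.
Hence u_h = (C1 + C2*x)*exp(-4*x).
Try u_p = A*exp(x). Substituting into the equation and dividing by exp(x) gives A = -1/5, so u_p = -exp(x)/5.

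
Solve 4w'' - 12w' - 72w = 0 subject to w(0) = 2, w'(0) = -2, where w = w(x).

w = 4*exp(6*x)/9 + 14*exp(-3*x)/9

Divide through by 4: w'' - 3w' - 18w = 0.
Characteristic equation r² - 3r - 18 = 0 factors as (r - 6)(r + 3) = 0, so r = 6, -3.
Hence w_h = C1*exp(6*x) + C2*exp(-3*x).
Apply the initial conditions: w(0) = C1 + C2 = 2 and w'(0) = -3*C2 + 6*C1 = -2. Solving gives C1 = 4/9, C2 = 14/9.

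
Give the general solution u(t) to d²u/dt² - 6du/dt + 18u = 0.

u = C1*cos(3*t)*exp(3*t) + C2*exp(3*t)*sin(3*t)

Characteristic equation r² - 6r + 18 = 0 has discriminant (-6)² - 4·(18) = -36 < 0, so r = 3 ± 3i.
Hence u_h = C1*cos(3*t)*exp(3*t) + C2*exp(3*t)*sin(3*t).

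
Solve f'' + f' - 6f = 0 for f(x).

f = C1*exp(-3*x) + C2*exp(2*x)

Characteristic equation r² + r - 6 = 0 factors as (r + 3)(r - 2) = 0, so r = -3, 2.
Hence f_h = C1*exp(-3*x) + C2*exp(2*x).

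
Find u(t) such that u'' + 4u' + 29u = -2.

u = -2/29 + C1*cos(5*t)*exp(-2*t) + C2*exp(-2*t)*sin(5*t)

Characteristic equation r² + 4r + 29 = 0 has discriminant (4)² - 4·(29) = -100 < 0, so r = -2 ± 5i.
Hence u_h = C1*cos(5*t)*exp(-2*t) + C2*exp(-2*t)*sin(5*t).
For the particular solution try u_p = A0. Substituting and matching coefficients of each power of t gives A0 = -2/29, so u_p = -2/29.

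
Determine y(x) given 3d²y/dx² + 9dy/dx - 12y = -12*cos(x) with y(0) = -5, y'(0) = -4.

y = -33*exp(-4*x)/85 - 26*exp(x)/5 - 6*sin(x)/17 + 10*cos(x)/17

Divide through by 3: y'' + 3y' - 4y = -4*cos(x).
Characteristic equation r² + 3r - 4 = 0 factors as (r + 4)(r - 1) = 0, so r = -4, 1.
Hence y_h = C1*exp(-4*x) + C2*exp(x).
Try y_p = A*cos(x) + B*sin(x). Substituting and equating the coefficients of cos(x) and sin(x) gives A = 10/17, B = -6/17, so y_p = -6*sin(x)/17 + 10*cos(x)/17.
General solution: y = -6*sin(x)/17 + 10*cos(x)/17 + C1*exp(-4*x) + C2*exp(x).
Apply the initial conditions: y(0) = 10/17 + C1 + C2 = -5 and y'(0) = -6/17 + C2 - 4*C1 = -4. Solving gives C1 = -33/85, C2 = -26/5.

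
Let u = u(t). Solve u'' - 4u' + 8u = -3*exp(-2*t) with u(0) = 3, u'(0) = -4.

Characteristic equation r² - 4r + 8 = 0 has discriminant (-4)² - 4·(8) = -16 < 0, so r = 2 ± 2i.
Hence u_h = C1*cos(2*t)*exp(2*t) + C2*exp(2*t)*sin(2*t).
Try u_p = A*exp(-2*t). Substituting into the equation and dividing by exp(-2*t) gives A = -3/20, so u_p = -3*exp(-2*t)/20.
General solution: u = -3*exp(-2*t)/20 + C1*cos(2*t)*exp(2*t) + C2*exp(2*t)*sin(2*t).
Apply the initial conditions: u(0) = -3/20 + C1 = 3 and u'(0) = 3/10 + 2*C1 + 2*C2 = -4. Solving gives C1 = 63/20, C2 = -53/10.

u = -3*exp(-2*t)/20 - 53*exp(2*t)*sin(2*t)/10 + 63*cos(2*t)*exp(2*t)/20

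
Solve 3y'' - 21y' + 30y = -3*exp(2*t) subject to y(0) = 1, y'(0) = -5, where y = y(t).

Divide through by 3: y'' - 7y' + 10y = -exp(2*t).
Characteristic equation r² - 7r + 10 = 0 factors as (r - 2)(r - 5) = 0, so r = 2, 5.
Hence y_h = C1*exp(2*t) + C2*exp(5*t).
Since exp(2*t) solves the homogeneous equation (r = 2 is a root of multiplicity 1), multiply the trial by t. Try y_p = A*t*exp(2*t). Substituting into the equation and dividing by exp(2*t) gives A = 1/3, so y_p = t*exp(2*t)/3.
General solution: y = C1*exp(2*t) + C2*exp(5*t) + t*exp(2*t)/3.
Apply the initial conditions: y(0) = C1 + C2 = 1 and y'(0) = 1/3 + 2*C1 + 5*C2 = -5. Solving gives C1 = 31/9, C2 = -22/9.

y = -22*exp(5*t)/9 + 31*exp(2*t)/9 + t*exp(2*t)/3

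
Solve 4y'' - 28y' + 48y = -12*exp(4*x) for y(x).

Divide through by 4: y'' - 7y' + 12y = -3*exp(4*x).
Characteristic equation r² - 7r + 12 = 0 factors as (r - 3)(r - 4) = 0, so r = 3, 4.
Hence y_h = C1*exp(3*x) + C2*exp(4*x).
Since exp(4*x) solves the homogeneous equation (r = 4 is a root of multiplicity 1), multiply the trial by x. Try y_p = A*x*exp(4*x). Substituting into the equation and dividing by exp(4*x) gives A = -3, so y_p = -3*x*exp(4*x).

y = C1*exp(3*x) + C2*exp(4*x) - 3*x*exp(4*x)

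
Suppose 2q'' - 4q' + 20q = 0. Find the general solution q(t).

Divide through by 2: q'' - 2q' + 10q = 0.
Characteristic equation r² - 2r + 10 = 0 has discriminant (-2)² - 4·(10) = -36 < 0, so r = 1 ± 3i.
Hence q_h = C1*cos(3*t)*exp(t) + C2*exp(t)*sin(3*t).

q = C1*cos(3*t)*exp(t) + C2*exp(t)*sin(3*t)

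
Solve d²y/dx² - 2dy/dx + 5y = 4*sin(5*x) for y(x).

Characteristic equation r² - 2r + 5 = 0 has discriminant (-2)² - 4·(5) = -16 < 0, so r = 1 ± 2i.
Hence y_h = C1*cos(2*x)*exp(x) + C2*exp(x)*sin(2*x).
Try y_p = A*cos(5*x) + B*sin(5*x). Substituting and equating the coefficients of cos(5x) and sin(5x) gives A = 2/25, B = -4/25, so y_p = -4*sin(5*x)/25 + 2*cos(5*x)/25.

y = -4*sin(5*x)/25 + 2*cos(5*x)/25 + C1*cos(2*x)*exp(x) + C2*exp(x)*sin(2*x)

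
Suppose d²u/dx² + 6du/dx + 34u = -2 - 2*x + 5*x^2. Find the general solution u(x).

u = -471/9826 - 32*x/289 + 5*x**2/34 + C1*cos(5*x)*exp(-3*x) + C2*exp(-3*x)*sin(5*x)

Characteristic equation r² + 6r + 34 = 0 has discriminant (6)² - 4·(34) = -100 < 0, so r = -3 ± 5i.
Hence u_h = C1*cos(5*x)*exp(-3*x) + C2*exp(-3*x)*sin(5*x).
For the particular solution try u_p = A0 + A1*x + A2*x^2. Substituting and matching coefficients of each power of x gives A0 = -471/9826, A1 = -32/289, A2 = 5/34, so u_p = -471/9826 - 32*x/289 + 5*x^2/34.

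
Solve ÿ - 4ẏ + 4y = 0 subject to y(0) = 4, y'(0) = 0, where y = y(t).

Characteristic equation r² - 4r + 4 = 0 has discriminant (-4)² - 4·(4) = 0, so r = 2 is a repeated root.
Hence y_h = (C1 + C2*t)*exp(2*t).
Apply the initial conditions: y(0) = C1 = 4 and y'(0) = C2 + 2*C1 = 0. Solving gives C1 = 4, C2 = -8.

y = 4*exp(2*t) - 8*t*exp(2*t)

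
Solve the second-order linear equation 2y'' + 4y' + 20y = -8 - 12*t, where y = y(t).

Divide through by 2: y'' + 2y' + 10y = -4 - 6*t.
Characteristic equation r² + 2r + 10 = 0 has discriminant (2)² - 4·(10) = -36 < 0, so r = -1 ± 3i.
Hence y_h = C1*cos(3*t)*exp(-t) + C2*exp(-t)*sin(3*t).
For the particular solution try y_p = A0 + A1*t. Substituting and matching coefficients of each power of t gives A0 = -7/25, A1 = -3/5, so y_p = -7/25 - 3*t/5.

y = -7/25 - 3*t/5 + C1*cos(3*t)*exp(-t) + C2*exp(-t)*sin(3*t)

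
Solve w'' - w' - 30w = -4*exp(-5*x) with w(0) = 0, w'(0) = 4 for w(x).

Characteristic equation r² - r - 30 = 0 factors as (r + 5)(r - 6) = 0, so r = -5, 6.
Hence w_h = C1*exp(-5*x) + C2*exp(6*x).
Since exp(-5*x) solves the homogeneous equation (r = -5 is a root of multiplicity 1), multiply the trial by x. Try w_p = A*x*exp(-5*x). Substituting into the equation and dividing by exp(-5*x) gives A = 4/11, so w_p = 4*x*exp(-5*x)/11.
General solution: w = C1*exp(-5*x) + C2*exp(6*x) + 4*x*exp(-5*x)/11.
Apply the initial conditions: w(0) = C1 + C2 = 0 and w'(0) = 4/11 - 5*C1 + 6*C2 = 4. Solving gives C1 = -40/121, C2 = 40/121.

w = -40*exp(-5*x)/121 + 40*exp(6*x)/121 + 4*x*exp(-5*x)/11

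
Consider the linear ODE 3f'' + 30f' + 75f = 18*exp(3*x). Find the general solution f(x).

f = 3*exp(3*x)/32 + C1*exp(-5*x) + C2*x*exp(-5*x)

Divide through by 3: f'' + 10f' + 25f = 6*exp(3*x).
Characteristic equation r² + 10r + 25 = 0 has discriminant (10)² - 4·(25) = 0, so r = -5 is a repeated root.
Hence f_h = (C1 + C2*x)*exp(-5*x).
Try f_p = A*exp(3*x). Substituting into the equation and dividing by exp(3*x) gives A = 3/32, so f_p = 3*exp(3*x)/32.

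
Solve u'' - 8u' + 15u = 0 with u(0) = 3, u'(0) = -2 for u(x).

u = -11*exp(5*x)/2 + 17*exp(3*x)/2

Characteristic equation r² - 8r + 15 = 0 factors as (r - 3)(r - 5) = 0, so r = 3, 5.
Hence u_h = C1*exp(3*x) + C2*exp(5*x).
Apply the initial conditions: u(0) = C1 + C2 = 3 and u'(0) = 3*C1 + 5*C2 = -2. Solving gives C1 = 17/2, C2 = -11/2.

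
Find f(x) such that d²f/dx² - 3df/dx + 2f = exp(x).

Characteristic equation r² - 3r + 2 = 0 factors as (r - 2)(r - 1) = 0, so r = 2, 1.
Hence f_h = C1*exp(2*x) + C2*exp(x).
Since exp(x) solves the homogeneous equation (r = 1 is a root of multiplicity 1), multiply the trial by x. Try f_p = A*x*exp(x). Substituting into the equation and dividing by exp(x) gives A = -1, so f_p = -x*exp(x).

f = C1*exp(2*x) + C2*exp(x) - x*exp(x)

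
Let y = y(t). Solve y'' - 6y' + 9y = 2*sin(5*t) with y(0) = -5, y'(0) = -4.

y = -1460*exp(3*t)/289 - 8*sin(5*t)/289 + 15*cos(5*t)/289 + 192*t*exp(3*t)/17

Characteristic equation r² - 6r + 9 = 0 has discriminant (-6)² - 4·(9) = 0, so r = 3 is a repeated root.
Hence y_h = (C1 + C2*t)*exp(3*t).
Try y_p = A*cos(5*t) + B*sin(5*t). Substituting and equating the coefficients of cos(5t) and sin(5t) gives A = 15/289, B = -8/289, so y_p = -8*sin(5*t)/289 + 15*cos(5*t)/289.
General solution: y = -8*sin(5*t)/289 + 15*cos(5*t)/289 + C1*exp(3*t) + C2*t*exp(3*t).
Apply the initial conditions: y(0) = 15/289 + C1 = -5 and y'(0) = -40/289 + C2 + 3*C1 = -4. Solving gives C1 = -1460/289, C2 = 192/17.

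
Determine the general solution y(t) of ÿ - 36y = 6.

Characteristic equation r² - 36 = 0 factors as (r - 6)(r + 6) = 0, so r = 6, -6.
Hence y_h = C1*exp(6*t) + C2*exp(-6*t).
For the particular solution try y_p = A0. Substituting and matching coefficients of each power of t gives A0 = -1/6, so y_p = -1/6.

y = -1/6 + C1*exp(6*t) + C2*exp(-6*t)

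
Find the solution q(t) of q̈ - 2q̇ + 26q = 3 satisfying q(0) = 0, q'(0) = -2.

q = 3/26 - 49*exp(t)*sin(5*t)/130 - 3*cos(5*t)*exp(t)/26

Characteristic equation r² - 2r + 26 = 0 has discriminant (-2)² - 4·(26) = -100 < 0, so r = 1 ± 5i.
Hence q_h = C1*cos(5*t)*exp(t) + C2*exp(t)*sin(5*t).
For the particular solution try q_p = A0. Substituting and matching coefficients of each power of t gives A0 = 3/26, so q_p = 3/26.
General solution: q = 3/26 + C1*cos(5*t)*exp(t) + C2*exp(t)*sin(5*t).
Apply the initial conditions: q(0) = 3/26 + C1 = 0 and q'(0) = C1 + 5*C2 = -2. Solving gives C1 = -3/26, C2 = -49/130.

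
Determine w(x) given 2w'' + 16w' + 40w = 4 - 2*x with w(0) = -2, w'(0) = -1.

Divide through by 2: w'' + 8w' + 20w = 2 - x.
Characteristic equation r² + 8r + 20 = 0 has discriminant (8)² - 4·(20) = -16 < 0, so r = -4 ± 2i.
Hence w_h = C1*cos(2*x)*exp(-4*x) + C2*exp(-4*x)*sin(2*x).
For the particular solution try w_p = A0 + A1*x. Substituting and matching coefficients of each power of x gives A0 = 3/25, A1 = -1/20, so w_p = 3/25 - x/20.
General solution: w = 3/25 - x/20 + C1*cos(2*x)*exp(-4*x) + C2*exp(-4*x)*sin(2*x).
Apply the initial conditions: w(0) = 3/25 + C1 = -2 and w'(0) = -1/20 - 4*C1 + 2*C2 = -1. Solving gives C1 = -53/25, C2 = -943/200.

w = 3/25 - x/20 - 943*exp(-4*x)*sin(2*x)/200 - 53*cos(2*x)*exp(-4*x)/25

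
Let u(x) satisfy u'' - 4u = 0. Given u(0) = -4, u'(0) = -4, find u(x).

u = -exp(-2*x) - 3*exp(2*x)

Characteristic equation r² - 4 = 0 factors as (r + 2)(r - 2) = 0, so r = -2, 2.
Hence u_h = C1*exp(-2*x) + C2*exp(2*x).
Apply the initial conditions: u(0) = C1 + C2 = -4 and u'(0) = -2*C1 + 2*C2 = -4. Solving gives C1 = -1, C2 = -3.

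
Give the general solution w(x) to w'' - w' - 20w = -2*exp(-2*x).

w = exp(-2*x)/7 + C1*exp(5*x) + C2*exp(-4*x)

Characteristic equation r² - r - 20 = 0 factors as (r - 5)(r + 4) = 0, so r = 5, -4.
Hence w_h = C1*exp(5*x) + C2*exp(-4*x).
Try w_p = A*exp(-2*x). Substituting into the equation and dividing by exp(-2*x) gives A = 1/7, so w_p = exp(-2*x)/7.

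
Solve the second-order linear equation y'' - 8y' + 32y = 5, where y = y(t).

Characteristic equation r² - 8r + 32 = 0 has discriminant (-8)² - 4·(32) = -64 < 0, so r = 4 ± 4i.
Hence y_h = C1*cos(4*t)*exp(4*t) + C2*exp(4*t)*sin(4*t).
For the particular solution try y_p = A0. Substituting and matching coefficients of each power of t gives A0 = 5/32, so y_p = 5/32.

y = 5/32 + C1*cos(4*t)*exp(4*t) + C2*exp(4*t)*sin(4*t)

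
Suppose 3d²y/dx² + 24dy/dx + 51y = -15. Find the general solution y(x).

y = -5/17 + C1*cos(x)*exp(-4*x) + C2*exp(-4*x)*sin(x)

Divide through by 3: y'' + 8y' + 17y = -5.
Characteristic equation r² + 8r + 17 = 0 has discriminant (8)² - 4·(17) = -4 < 0, so r = -4 ± i.
Hence y_h = C1*cos(x)*exp(-4*x) + C2*exp(-4*x)*sin(x).
For the particular solution try y_p = A0. Substituting and matching coefficients of each power of x gives A0 = -5/17, so y_p = -5/17.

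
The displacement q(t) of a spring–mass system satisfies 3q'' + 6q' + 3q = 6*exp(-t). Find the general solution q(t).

q = C1*exp(-t) + t**2*exp(-t) + C2*t*exp(-t)

Divide through by 3: q'' + 2q' + q = 2*exp(-t).
Characteristic equation r² + 2r + 1 = 0 has discriminant (2)² - 4·(1) = 0, so r = -1 is a repeated root.
Hence q_h = (C1 + C2*t)*exp(-t).
Since exp(-t) solves the homogeneous equation (r = -1 is a root of multiplicity 2), multiply the trial by t^2. Try q_p = A*t^2*exp(-t). Substituting into the equation and dividing by exp(-t) gives A = 1, so q_p = t^2*exp(-t).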